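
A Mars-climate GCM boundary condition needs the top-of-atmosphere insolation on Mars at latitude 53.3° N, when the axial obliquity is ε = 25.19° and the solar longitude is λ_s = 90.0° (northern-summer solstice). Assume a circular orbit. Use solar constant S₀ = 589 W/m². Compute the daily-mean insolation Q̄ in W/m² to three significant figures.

Solar declination: sin δ = sin ε · sin λ_s = sin 25.19° × sin 90.0° = 0.42562, so δ = +25.190°.
cos H₀ = −tan(+53.3°) tan(+25.190°) = -0.6310, H₀ = 2.2537 rad.
Bracket: H₀ sin φ sin δ + cos φ cos δ sin H₀ = 2.2537×0.80178×0.42562 + 0.59763×0.90490×0.77576 = 0.769083 + 0.419527 = 1.188610.
Q̄ = (S₀/π) × [bracket] = (589/π) × 1.188610 = 222.8 W/m².

Q̄ ≈ 223 W/m²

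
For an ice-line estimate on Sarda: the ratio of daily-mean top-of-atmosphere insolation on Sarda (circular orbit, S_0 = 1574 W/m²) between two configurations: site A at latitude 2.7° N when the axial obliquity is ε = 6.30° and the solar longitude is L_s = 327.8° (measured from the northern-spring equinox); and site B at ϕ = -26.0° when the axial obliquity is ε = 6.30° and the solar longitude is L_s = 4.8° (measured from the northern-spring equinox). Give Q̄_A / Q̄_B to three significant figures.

Q̄_A / Q̄_B ≈ 1.11

— Configuration A (ϕ=+2.7°):
Solar declination: sin δ = sin ε · sin L_s = sin 6.30° × sin 327.8° = -0.05847, so δ = -3.352°.
cos h₀ = −tan(+2.7°) tan(-3.352°) = 0.0028, h₀ = 1.5680 rad.
Bracket: h₀ sin ϕ sin δ + cos ϕ cos δ sin h₀ = 1.5680×0.04711×-0.05847 + 0.99889×0.99829×1.00000 = -0.004319 + 0.997182 = 0.992863.
Q̄ = (S_0/π) × [bracket] = (1574/π) × 0.992863 = 497.44 W/m².
— Configuration B (ϕ=-26.0°):
Solar declination: sin δ = sin ε · sin L_s = sin 6.30° × sin 4.8° = 0.00918, so δ = +0.526°.
cos h₀ = −tan(-26.0°) tan(+0.526°) = 0.0045, h₀ = 1.5663 rad.
Bracket: h₀ sin ϕ sin δ + cos ϕ cos δ sin h₀ = 1.5663×-0.43837×0.00918 + 0.89879×0.99996×0.99999 = -0.006303 + 0.898745 = 0.892442.
Q̄ = (S_0/π) × [bracket] = (1574/π) × 0.892442 = 447.13 W/m².
Ratio Q̄_A / Q̄_B = 497.44 / 447.13 = 1.113.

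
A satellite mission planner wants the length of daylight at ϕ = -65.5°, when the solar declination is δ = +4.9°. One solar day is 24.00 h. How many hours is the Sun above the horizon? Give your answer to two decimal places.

cos h₀ = −tan ϕ · tan δ = −tan(-65.5°) × tan(+4.900°) = 0.1881, so h₀ = 1.3816 rad = 79.16°.
Daylight = 2h₀/(2π) × 24.00 h = (1.3816/π) × 24.00 = 10.55 h.

10.55 h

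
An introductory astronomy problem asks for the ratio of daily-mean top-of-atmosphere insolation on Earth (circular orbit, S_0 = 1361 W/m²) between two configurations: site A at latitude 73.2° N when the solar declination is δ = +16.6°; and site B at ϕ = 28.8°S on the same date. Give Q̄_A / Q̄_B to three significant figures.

Q̄_A / Q̄_B ≈ 1.35

— Configuration A (ϕ=+73.2°):
cos h₀ = −tan(+73.2°) tan(+16.600°) = -0.9874, h₀ = 2.9827 rad.
Bracket: h₀ sin ϕ sin δ + cos ϕ cos δ sin h₀ = 2.9827×0.95732×0.28569 + 0.28903×0.95832×0.15826 = 0.815759 + 0.043835 = 0.859594.
Q̄ = (S_0/π) × [bracket] = (1361/π) × 0.859594 = 372.39 W/m².
— Configuration B (ϕ=-28.8°):
cos h₀ = −tan(-28.8°) tan(+16.600°) = 0.1639, h₀ = 1.4062 rad.
Bracket: h₀ sin ϕ sin δ + cos ϕ cos δ sin h₀ = 1.4062×-0.48175×0.28569 + 0.87631×0.95832×0.98648 = -0.193537 + 0.828432 = 0.634895.
Q̄ = (S_0/π) × [bracket] = (1361/π) × 0.634895 = 275.05 W/m².
Ratio Q̄_A / Q̄_B = 372.39 / 275.05 = 1.354.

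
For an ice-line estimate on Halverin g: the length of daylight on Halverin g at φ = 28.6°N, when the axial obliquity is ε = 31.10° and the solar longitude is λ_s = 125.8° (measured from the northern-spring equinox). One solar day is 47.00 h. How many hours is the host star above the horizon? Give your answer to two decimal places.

Solar declination: sin δ = sin ε · sin λ_s = sin 31.10° × sin 125.8° = 0.41894, so δ = +24.768°.
cos H₀ = −tan φ · tan δ = −tan(+28.6°) × tan(+24.768°) = -0.2516, so H₀ = 1.8251 rad = 104.57°.
Daylight = 2H₀/(2π) × 47.00 h = (1.8251/π) × 47.00 = 27.30 h.

27.30 h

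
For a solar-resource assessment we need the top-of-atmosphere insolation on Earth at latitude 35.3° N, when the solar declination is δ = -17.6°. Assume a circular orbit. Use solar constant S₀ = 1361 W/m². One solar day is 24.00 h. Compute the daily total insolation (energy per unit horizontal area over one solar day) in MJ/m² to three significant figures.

cos H₀ = −tan(+35.3°) tan(-17.600°) = 0.2246, H₀ = 1.3443 rad.
Bracket: H₀ sin φ sin δ + cos φ cos δ sin H₀ = 1.3443×0.57786×-0.30237 + 0.81614×0.95319×0.97445 = -0.234886 + 0.758060 = 0.523174.
Q̄ = (S₀/π) × [bracket] = (1361/π) × 0.523174 = 226.65 W/m².
Daily total = Q̄ × 24.00 h × 3600 s/h = 226.65 × 24.00 × 3600 / 10⁶ = 19.58 MJ/m².

19.6 MJ/m²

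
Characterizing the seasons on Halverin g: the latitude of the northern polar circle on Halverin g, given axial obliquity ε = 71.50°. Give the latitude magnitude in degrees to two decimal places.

The polar circle is the lowest latitude that experiences at least one full rotation of continuous daylight at the northern-summer solstice; it lies at |ϕ| = 90° − ε = 90° − 71.50° = 18.50°.

18.50°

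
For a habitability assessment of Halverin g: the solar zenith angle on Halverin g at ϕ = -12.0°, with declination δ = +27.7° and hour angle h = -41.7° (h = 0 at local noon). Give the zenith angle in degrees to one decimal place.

θ_z = 56.6°

cos θ_z = sin ϕ sin δ + cos ϕ cos δ cos h = -0.096646 + 0.646623 = 0.549977.
θ_z = arccos(0.549977) = 56.6°.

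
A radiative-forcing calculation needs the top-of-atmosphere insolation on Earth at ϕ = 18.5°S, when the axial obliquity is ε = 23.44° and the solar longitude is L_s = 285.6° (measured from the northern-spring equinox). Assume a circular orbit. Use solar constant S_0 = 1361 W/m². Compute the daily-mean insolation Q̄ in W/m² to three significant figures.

Solar declination: sin δ = sin ε · sin L_s = sin 23.44° × sin 285.6° = -0.38313, so δ = -22.528°.
cos h₀ = −tan(-18.5°) tan(-22.528°) = -0.1388, h₀ = 1.7100 rad.
Bracket: h₀ sin ϕ sin δ + cos ϕ cos δ sin h₀ = 1.7100×-0.31730×-0.38313 + 0.94832×0.92369×0.99032 = 0.207880 + 0.867474 = 1.075354.
Q̄ = (S_0/π) × [bracket] = (1361/π) × 1.075354 = 465.9 W/m².

Q̄ ≈ 466 W/m²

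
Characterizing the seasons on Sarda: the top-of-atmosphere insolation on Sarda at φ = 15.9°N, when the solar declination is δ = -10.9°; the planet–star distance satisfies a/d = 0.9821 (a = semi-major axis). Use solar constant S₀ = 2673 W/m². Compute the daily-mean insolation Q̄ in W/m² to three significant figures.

Q̄ ≈ 709 W/m²

cos H₀ = −tan(+15.9°) tan(-10.900°) = 0.0549, H₀ = 1.5159 rad.
Bracket: H₀ sin φ sin δ + cos φ cos δ sin H₀ = 1.5159×0.27396×-0.18910 + 0.96174×0.98196×0.99849 = -0.078532 + 0.942964 = 0.864432.
Inverse-square distance factor (a/d)² = 0.9821² = 0.964520.
Q̄ = (S₀/π) × 0.964520 × [bracket] = (2673/π) × 0.964520 × 0.864432 = 709.4 W/m².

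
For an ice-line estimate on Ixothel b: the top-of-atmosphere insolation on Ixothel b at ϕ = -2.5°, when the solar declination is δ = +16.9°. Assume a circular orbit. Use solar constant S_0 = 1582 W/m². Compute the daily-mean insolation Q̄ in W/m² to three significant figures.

cos h₀ = −tan(-2.5°) tan(+16.900°) = 0.0133, h₀ = 1.5575 rad.
Bracket: h₀ sin ϕ sin δ + cos ϕ cos δ sin h₀ = 1.5575×-0.04362×0.29070 + 0.99905×0.95681×0.99991 = -0.019750 + 0.955815 = 0.936065.
Q̄ = (S_0/π) × [bracket] = (1582/π) × 0.936065 = 471.4 W/m².

Q̄ ≈ 471 W/m²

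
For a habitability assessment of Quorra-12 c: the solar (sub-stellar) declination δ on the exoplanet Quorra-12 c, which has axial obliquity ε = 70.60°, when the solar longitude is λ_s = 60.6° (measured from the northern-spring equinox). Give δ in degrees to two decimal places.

sin δ = sin ε · sin λ_s = sin 70.60° × sin 60.6° = 0.821749.
δ = arcsin(0.821749) = +55.26°.

δ = +55.26°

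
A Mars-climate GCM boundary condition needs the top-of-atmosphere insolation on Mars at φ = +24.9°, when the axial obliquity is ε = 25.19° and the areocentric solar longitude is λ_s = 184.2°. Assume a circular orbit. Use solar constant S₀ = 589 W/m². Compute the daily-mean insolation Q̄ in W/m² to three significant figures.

Q̄ ≈ 166 W/m²

sin δ = sin 25.19° × sin 184.2° = -0.03117, so δ = -1.786°.
cos H₀ = −tan(+24.9°) tan(-1.786°) = 0.0145, H₀ = 1.5563 rad.
Bracket: H₀ sin φ sin δ + cos φ cos δ sin H₀ = 1.5563×0.42104×-0.03117 + 0.90704×0.99951×0.99990 = -0.020425 + 0.906505 = 0.886080.
Q̄ = (S₀/π) × [bracket] = (589/π) × 0.886080 = 166.1 W/m².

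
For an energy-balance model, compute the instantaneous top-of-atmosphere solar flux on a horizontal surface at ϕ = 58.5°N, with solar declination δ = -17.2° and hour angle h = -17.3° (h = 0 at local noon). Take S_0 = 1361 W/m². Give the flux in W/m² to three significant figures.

cos θ_z = sin ϕ sin δ + cos ϕ cos δ cos h = -0.252133 + 0.476551 = 0.224418.
Flux = S_0 · cos θ_z = 1361 × 0.224418 = 305.4 W/m².

305 W/m²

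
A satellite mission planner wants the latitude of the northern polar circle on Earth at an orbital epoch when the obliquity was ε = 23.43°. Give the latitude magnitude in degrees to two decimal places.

The polar circle is the lowest latitude that experiences at least one full rotation of continuous daylight at the northern-summer solstice; it lies at |φ| = 90° − ε = 90° − 23.43° = 66.57°.

66.57°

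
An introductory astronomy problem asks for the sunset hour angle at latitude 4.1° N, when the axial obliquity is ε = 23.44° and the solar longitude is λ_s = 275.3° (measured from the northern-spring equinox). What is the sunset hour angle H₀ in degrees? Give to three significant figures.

H₀ = 88.2°

Solar declination: sin δ = sin ε · sin λ_s = sin 23.44° × sin 275.3° = -0.39609, so δ = -23.334°.
cos H₀ = −tan φ · tan δ = −tan(+4.1°) × tan(-23.334°) = 0.0309, so H₀ = 1.5399 rad = 88.23°.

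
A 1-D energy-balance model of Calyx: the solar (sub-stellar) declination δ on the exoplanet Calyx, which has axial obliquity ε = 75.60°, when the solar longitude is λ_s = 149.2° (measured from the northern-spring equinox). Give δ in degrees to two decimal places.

sin δ = sin ε · sin λ_s = sin 75.60° × sin 149.2° = 0.495956.
δ = arcsin(0.495956) = +29.73°.

δ = +29.73°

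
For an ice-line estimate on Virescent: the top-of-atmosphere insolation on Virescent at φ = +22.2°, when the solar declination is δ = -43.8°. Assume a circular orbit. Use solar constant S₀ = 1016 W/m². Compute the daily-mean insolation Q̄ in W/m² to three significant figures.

Q̄ ≈ 100 W/m²

cos H₀ = −tan(+22.2°) tan(-43.800°) = 0.3913, H₀ = 1.1687 rad.
Bracket: H₀ sin φ sin δ + cos φ cos δ sin H₀ = 1.1687×0.37784×-0.69214 + 0.92587×0.72176×0.92024 = -0.305636 + 0.614956 = 0.309320.
Q̄ = (S₀/π) × [bracket] = (1016/π) × 0.309320 = 100.0 W/m².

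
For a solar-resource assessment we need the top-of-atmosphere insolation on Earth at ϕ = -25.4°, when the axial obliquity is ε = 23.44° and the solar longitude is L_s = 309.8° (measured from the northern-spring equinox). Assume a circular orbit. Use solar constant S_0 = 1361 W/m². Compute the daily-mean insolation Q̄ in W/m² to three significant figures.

Q̄ ≈ 466 W/m²

Solar declination: sin δ = sin ε · sin L_s = sin 23.44° × sin 309.8° = -0.30561, so δ = -17.795°.
cos h₀ = −tan(-25.4°) tan(-17.795°) = -0.1524, h₀ = 1.7238 rad.
Bracket: h₀ sin ϕ sin δ + cos ϕ cos δ sin h₀ = 1.7238×-0.42894×-0.30561 + 0.90334×0.95216×0.98832 = 0.225970 + 0.850078 = 1.076048.
Q̄ = (S_0/π) × [bracket] = (1361/π) × 1.076048 = 466.2 W/m².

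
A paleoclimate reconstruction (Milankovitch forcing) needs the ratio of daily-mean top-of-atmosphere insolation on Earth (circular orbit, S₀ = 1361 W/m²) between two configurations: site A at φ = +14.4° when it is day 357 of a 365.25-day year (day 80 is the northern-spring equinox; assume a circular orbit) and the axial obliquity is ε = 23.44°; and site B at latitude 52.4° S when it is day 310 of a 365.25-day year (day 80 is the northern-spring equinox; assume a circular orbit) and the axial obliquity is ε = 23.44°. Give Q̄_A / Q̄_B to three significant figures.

Q̄_A / Q̄_B ≈ 0.747

— Configuration A (φ=+14.4°):
Solar longitude: λ_s = 360° × (357 − 80)/365.25 = 273.018°.
sin δ = sin 23.44° × sin 273.018° = -0.39724, so δ = -23.406°.
cos H₀ = −tan(+14.4°) tan(-23.406°) = 0.1111, H₀ = 1.4594 rad.
Bracket: H₀ sin φ sin δ + cos φ cos δ sin H₀ = 1.4594×0.24869×-0.39724 + 0.96858×0.91772×0.99380 = -0.144174 + 0.883374 = 0.739200.
Q̄ = (S₀/π) × [bracket] = (1361/π) × 0.739200 = 320.24 W/m².
— Configuration B (φ=-52.4°):
Solar longitude: λ_s = 360° × (310 − 80)/365.25 = 226.694°.
sin δ = sin 23.44° × sin 226.694° = -0.28947, so δ = -16.826°.
cos H₀ = −tan(-52.4°) tan(-16.826°) = -0.3927, H₀ = 1.9744 rad.
Bracket: H₀ sin φ sin δ + cos φ cos δ sin H₀ = 1.9744×-0.79229×-0.28947 + 0.61015×0.95719×0.91967 = 0.452817 + 0.537114 = 0.989931.
Q̄ = (S₀/π) × [bracket] = (1361/π) × 0.989931 = 428.86 W/m².
Ratio Q̄_A / Q̄_B = 320.24 / 428.86 = 0.7467.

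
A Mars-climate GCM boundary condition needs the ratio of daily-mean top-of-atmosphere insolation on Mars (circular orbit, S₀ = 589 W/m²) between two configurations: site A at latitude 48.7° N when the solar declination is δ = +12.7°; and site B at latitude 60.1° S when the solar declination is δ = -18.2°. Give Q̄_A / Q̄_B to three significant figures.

— Configuration A (φ=+48.7°):
cos H₀ = −tan(+48.7°) tan(+12.700°) = -0.2565, H₀ = 1.8302 rad.
Bracket: H₀ sin φ sin δ + cos φ cos δ sin H₀ = 1.8302×0.75126×0.21985 + 0.66000×0.97553×0.96654 = 0.302284 + 0.622307 = 0.924591.
Q̄ = (S₀/π) × [bracket] = (589/π) × 0.924591 = 173.35 W/m².
— Configuration B (φ=-60.1°):
cos H₀ = −tan(-60.1°) tan(-18.200°) = -0.5718, H₀ = 2.1795 rad.
Bracket: H₀ sin φ sin δ + cos φ cos δ sin H₀ = 2.1795×-0.86690×-0.31233 + 0.49849×0.94997×0.82041 = 0.590119 + 0.388506 = 0.978625.
Q̄ = (S₀/π) × [bracket] = (589/π) × 0.978625 = 183.48 W/m².
Ratio Q̄_A / Q̄_B = 173.35 / 183.48 = 0.9448.

Q̄_A / Q̄_B ≈ 0.945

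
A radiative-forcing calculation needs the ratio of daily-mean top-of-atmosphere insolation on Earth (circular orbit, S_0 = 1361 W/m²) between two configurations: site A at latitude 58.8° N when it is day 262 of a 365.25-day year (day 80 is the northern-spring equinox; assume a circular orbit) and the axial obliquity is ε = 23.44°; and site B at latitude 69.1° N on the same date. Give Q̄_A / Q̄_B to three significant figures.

— Configuration A (ϕ=+58.8°):
Solar longitude: L_s = 360° × (262 − 80)/365.25 = 179.384°.
sin δ = sin 23.44° × sin 179.384° = 0.00428, so δ = +0.245°.
cos h₀ = −tan(+58.8°) tan(+0.245°) = -0.0071, h₀ = 1.5779 rad.
Bracket: h₀ sin ϕ sin δ + cos ϕ cos δ sin h₀ = 1.5779×0.85536×0.00428 + 0.51803×0.99999×0.99998 = 0.005777 + 0.518014 = 0.523791.
Q̄ = (S_0/π) × [bracket] = (1361/π) × 0.523791 = 226.92 W/m².
— Configuration B (ϕ=+69.1°):
cos h₀ = −tan(+69.1°) tan(+0.245°) = -0.0112, h₀ = 1.5820 rad.
Bracket: h₀ sin ϕ sin δ + cos ϕ cos δ sin h₀ = 1.5820×0.93420×0.00428 + 0.35674×0.99999×0.99994 = 0.006325 + 0.356715 = 0.363040.
Q̄ = (S_0/π) × [bracket] = (1361/π) × 0.363040 = 157.28 W/m².
Ratio Q̄_A / Q̄_B = 226.92 / 157.28 = 1.443.

Q̄_A / Q̄_B ≈ 1.44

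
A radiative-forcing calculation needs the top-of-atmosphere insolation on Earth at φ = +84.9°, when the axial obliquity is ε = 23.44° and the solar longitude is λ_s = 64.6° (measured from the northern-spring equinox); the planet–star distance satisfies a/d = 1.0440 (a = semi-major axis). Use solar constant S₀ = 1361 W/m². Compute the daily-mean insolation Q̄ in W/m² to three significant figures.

Solar declination: sin δ = sin ε · sin λ_s = sin 23.44° × sin 64.6° = 0.35934, so δ = +21.059°.
cos H₀ = −tan(+84.9°) tan(+21.059°) = -4.3145 ≤ −1 ⇒ polar day, H₀ = π.
Bracket: H₀ sin φ sin δ + cos φ cos δ sin H₀ = 3.1416×0.99604×0.35934 + 0.08889×0.93321×0.00000 = 1.124432 + 0.000000 = 1.124432.
Inverse-square distance factor (a/d)² = 1.0440² = 1.089936.
Q̄ = (S₀/π) × 1.089936 × [bracket] = (1361/π) × 1.089936 × 1.124432 = 530.9 W/m².

Q̄ ≈ 531 W/m²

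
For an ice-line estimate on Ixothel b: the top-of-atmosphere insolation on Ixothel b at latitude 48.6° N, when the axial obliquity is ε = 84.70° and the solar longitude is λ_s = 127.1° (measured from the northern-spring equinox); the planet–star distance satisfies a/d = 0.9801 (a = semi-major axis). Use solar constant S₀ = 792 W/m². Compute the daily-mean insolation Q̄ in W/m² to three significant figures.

Solar declination: sin δ = sin ε · sin λ_s = sin 84.70° × sin 127.1° = 0.79417, so δ = +52.577°.
cos H₀ = −tan(+48.6°) tan(+52.577°) = -1.4824 ≤ −1 ⇒ polar day, H₀ = π.
Bracket: H₀ sin φ sin δ + cos φ cos δ sin H₀ = 3.1416×0.75011×0.79417 + 0.66131×0.60769×0.00000 = 1.871498 + 0.000000 = 1.871498.
Inverse-square distance factor (a/d)² = 0.9801² = 0.960596.
Q̄ = (S₀/π) × 0.960596 × [bracket] = (792/π) × 0.960596 × 1.871498 = 453.2 W/m².

Q̄ ≈ 453 W/m²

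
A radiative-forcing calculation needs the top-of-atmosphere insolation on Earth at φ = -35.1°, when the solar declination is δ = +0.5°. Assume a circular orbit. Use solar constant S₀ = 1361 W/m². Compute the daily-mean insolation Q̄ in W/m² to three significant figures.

Q̄ ≈ 351 W/m²

cos H₀ = −tan(-35.1°) tan(+0.500°) = 0.0061, H₀ = 1.5647 rad.
Bracket: H₀ sin φ sin δ + cos φ cos δ sin H₀ = 1.5647×-0.57501×0.00873 + 0.81815×0.99996×0.99998 = -0.007855 + 0.818101 = 0.810246.
Q̄ = (S₀/π) × [bracket] = (1361/π) × 0.810246 = 351.0 W/m².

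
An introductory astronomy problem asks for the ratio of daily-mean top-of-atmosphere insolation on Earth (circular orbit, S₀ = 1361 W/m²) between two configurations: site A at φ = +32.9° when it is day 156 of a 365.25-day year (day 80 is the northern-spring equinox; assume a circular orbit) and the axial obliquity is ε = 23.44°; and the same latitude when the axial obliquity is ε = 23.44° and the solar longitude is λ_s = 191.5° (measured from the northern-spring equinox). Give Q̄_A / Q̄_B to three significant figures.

Q̄_A / Q̄_B ≈ 1.47

— Configuration A (φ=+32.9°):
Solar longitude: λ_s = 360° × (156 − 80)/365.25 = 74.908°.
sin δ = sin 23.44° × sin 74.908° = 0.38407, so δ = +22.586°.
cos H₀ = −tan(+32.9°) tan(+22.586°) = -0.2691, H₀ = 1.8433 rad.
Bracket: H₀ sin φ sin δ + cos φ cos δ sin H₀ = 1.8433×0.54317×0.38407 + 0.83962×0.92330×0.96311 = 0.384541 + 0.746623 = 1.131164.
Q̄ = (S₀/π) × [bracket] = (1361/π) × 1.131164 = 490.04 W/m².
— Configuration B (φ=+32.9°):
Solar declination: sin δ = sin ε · sin λ_s = sin 23.44° × sin 191.5° = -0.07931, so δ = -4.549°.
cos H₀ = −tan(+32.9°) tan(-4.549°) = 0.0515, H₀ = 1.5193 rad.
Bracket: H₀ sin φ sin δ + cos φ cos δ sin H₀ = 1.5193×0.54317×-0.07931 + 0.83962×0.99685×0.99867 = -0.065450 + 0.835862 = 0.770412.
Q̄ = (S₀/π) × [bracket] = (1361/π) × 0.770412 = 333.76 W/m².
Ratio Q̄_A / Q̄_B = 490.04 / 333.76 = 1.468.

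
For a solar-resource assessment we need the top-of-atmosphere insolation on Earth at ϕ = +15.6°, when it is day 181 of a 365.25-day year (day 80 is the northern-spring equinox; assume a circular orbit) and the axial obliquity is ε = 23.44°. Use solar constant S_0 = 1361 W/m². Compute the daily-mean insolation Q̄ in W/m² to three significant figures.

Solar longitude: L_s = 360° × (181 − 80)/365.25 = 99.548°.
sin δ = sin 23.44° × sin 99.548° = 0.39228, so δ = +23.096°.
cos h₀ = −tan(+15.6°) tan(+23.096°) = -0.1191, h₀ = 1.6901 rad.
Bracket: h₀ sin ϕ sin δ + cos ϕ cos δ sin h₀ = 1.6901×0.26892×0.39228 + 0.96316×0.91985×0.99289 = 0.178292 + 0.879664 = 1.057956.
Q̄ = (S_0/π) × [bracket] = (1361/π) × 1.057956 = 458.3 W/m².

Q̄ ≈ 458 W/m²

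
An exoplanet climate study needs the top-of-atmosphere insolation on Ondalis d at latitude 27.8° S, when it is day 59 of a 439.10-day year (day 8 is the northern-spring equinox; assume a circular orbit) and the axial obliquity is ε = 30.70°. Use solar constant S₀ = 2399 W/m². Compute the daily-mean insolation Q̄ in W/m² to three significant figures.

Solar longitude: λ_s = 360° × (59 − 8)/439.10 = 41.813°.
sin δ = sin 30.70° × sin 41.813° = 0.34038, so δ = +19.900°.
cos H₀ = −tan(-27.8°) tan(+19.900°) = 0.1909, H₀ = 1.3788 rad.
Bracket: H₀ sin φ sin δ + cos φ cos δ sin H₀ = 1.3788×-0.46639×0.34038 + 0.88458×0.94029×0.98162 = -0.218884 + 0.816474 = 0.597590.
Q̄ = (S₀/π) × [bracket] = (2399/π) × 0.597590 = 456.3 W/m².

Q̄ ≈ 456 W/m²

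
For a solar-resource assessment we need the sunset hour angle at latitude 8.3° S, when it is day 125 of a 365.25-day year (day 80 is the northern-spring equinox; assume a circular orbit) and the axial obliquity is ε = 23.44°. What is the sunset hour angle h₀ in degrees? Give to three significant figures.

h₀ = 87.6°

Solar longitude: L_s = 360° × (125 − 80)/365.25 = 44.353°.
sin δ = sin 23.44° × sin 44.353° = 0.27809, so δ = +16.146°.
cos h₀ = −tan ϕ · tan δ = −tan(-8.3°) × tan(+16.146°) = 0.0422, so h₀ = 1.5285 rad = 87.58°.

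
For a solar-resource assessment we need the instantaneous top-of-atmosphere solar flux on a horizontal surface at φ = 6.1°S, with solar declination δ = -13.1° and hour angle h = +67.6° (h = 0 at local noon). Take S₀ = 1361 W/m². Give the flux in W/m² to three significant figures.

cos θ_z = sin φ sin δ + cos φ cos δ cos h = 0.024085 + 0.369052 = 0.393137.
Flux = S₀ · cos θ_z = 1361 × 0.393137 = 535.1 W/m².

535 W/m²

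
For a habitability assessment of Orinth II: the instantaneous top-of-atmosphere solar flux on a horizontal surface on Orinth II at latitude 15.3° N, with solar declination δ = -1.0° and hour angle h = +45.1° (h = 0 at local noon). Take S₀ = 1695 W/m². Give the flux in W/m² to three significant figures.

cos θ_z = sin φ sin δ + cos φ cos δ cos h = -0.004605 + 0.680750 = 0.676145.
Flux = S₀ · cos θ_z = 1695 × 0.676145 = 1146 W/m².

1.15e+03 W/m²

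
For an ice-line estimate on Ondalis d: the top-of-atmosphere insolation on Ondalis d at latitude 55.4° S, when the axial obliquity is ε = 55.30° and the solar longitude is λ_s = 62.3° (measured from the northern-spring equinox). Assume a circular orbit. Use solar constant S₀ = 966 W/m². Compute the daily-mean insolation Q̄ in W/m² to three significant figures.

Q̄ ≈ 0.00 W/m²

Solar declination: sin δ = sin ε · sin λ_s = sin 55.30° × sin 62.3° = 0.72792, so δ = +46.712°.
cos H₀ = −tan(-55.4°) tan(+46.712°) = 1.5389 ≥ 1 ⇒ polar night, H₀ = 0 and Q̄ = 0.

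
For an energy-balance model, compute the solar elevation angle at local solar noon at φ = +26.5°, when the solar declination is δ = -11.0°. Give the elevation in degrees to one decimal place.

52.5°

At local noon the hour angle is zero, so the zenith angle equals |φ − δ| = |+26.5° − (-11.000°)| = 37.500°.
Elevation = 90° − 37.500° = 52.5°.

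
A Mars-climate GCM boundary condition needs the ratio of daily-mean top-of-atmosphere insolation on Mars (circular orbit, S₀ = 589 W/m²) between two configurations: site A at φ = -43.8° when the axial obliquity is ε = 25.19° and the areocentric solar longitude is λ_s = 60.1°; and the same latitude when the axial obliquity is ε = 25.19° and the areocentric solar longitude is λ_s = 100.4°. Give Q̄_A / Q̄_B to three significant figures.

Q̄_A / Q̄_B ≈ 1.20

— Configuration A (φ=-43.8°):
sin δ = sin 25.19° × sin 60.1° = 0.36897, so δ = +21.652°.
cos H₀ = −tan(-43.8°) tan(+21.652°) = 0.3807, H₀ = 1.1803 rad.
Bracket: H₀ sin φ sin δ + cos φ cos δ sin H₀ = 1.1803×-0.69214×0.36897 + 0.72176×0.92944×0.92470 = -0.301424 + 0.620319 = 0.318895.
Q̄ = (S₀/π) × [bracket] = (589/π) × 0.318895 = 59.788 W/m².
— Configuration B (φ=-43.8°):
sin δ = sin 25.19° × sin 100.4° = 0.41863, so δ = +24.748°.
cos H₀ = −tan(-43.8°) tan(+24.748°) = 0.4420, H₀ = 1.1129 rad.
Bracket: H₀ sin φ sin δ + cos φ cos δ sin H₀ = 1.1129×-0.69214×0.41863 + 0.72176×0.90816×0.89699 = -0.322463 + 0.587953 = 0.265490.
Q̄ = (S₀/π) × [bracket] = (589/π) × 0.265490 = 49.775 W/m².
Ratio Q̄_A / Q̄_B = 59.788 / 49.775 = 1.201.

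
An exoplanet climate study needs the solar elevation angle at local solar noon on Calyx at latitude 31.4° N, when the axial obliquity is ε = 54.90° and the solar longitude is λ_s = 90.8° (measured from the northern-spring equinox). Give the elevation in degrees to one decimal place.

Solar declination: sin δ = sin ε · sin λ_s = sin 54.90° × sin 90.8° = 0.81807, so δ = +54.892°.
At local noon the hour angle is zero, so the zenith angle equals |φ − δ| = |+31.4° − (+54.892°)| = 23.492°.
Elevation = 90° − 23.492° = 66.5°.

66.5°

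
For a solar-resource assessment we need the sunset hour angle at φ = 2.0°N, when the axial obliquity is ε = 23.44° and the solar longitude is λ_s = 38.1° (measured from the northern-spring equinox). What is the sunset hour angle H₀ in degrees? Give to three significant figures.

H₀ = 90.5°

Solar declination: sin δ = sin ε · sin λ_s = sin 23.44° × sin 38.1° = 0.24545, so δ = +14.208°.
cos H₀ = −tan φ · tan δ = −tan(+2.0°) × tan(+14.208°) = -0.0088, so H₀ = 1.5796 rad = 90.51°.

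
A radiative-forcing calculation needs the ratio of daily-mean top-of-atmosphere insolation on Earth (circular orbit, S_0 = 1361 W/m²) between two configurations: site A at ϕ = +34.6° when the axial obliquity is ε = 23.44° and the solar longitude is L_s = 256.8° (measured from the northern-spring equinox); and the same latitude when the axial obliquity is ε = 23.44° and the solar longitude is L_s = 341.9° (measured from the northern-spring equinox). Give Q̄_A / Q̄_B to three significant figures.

Q̄_A / Q̄_B ≈ 0.628

— Configuration A (ϕ=+34.6°):
Solar declination: sin δ = sin ε · sin L_s = sin 23.44° × sin 256.8° = -0.38728, so δ = -22.785°.
cos h₀ = −tan(+34.6°) tan(-22.785°) = 0.2898, h₀ = 1.2768 rad.
Bracket: h₀ sin ϕ sin δ + cos ϕ cos δ sin h₀ = 1.2768×0.56784×-0.38728 + 0.82314×0.92196×0.95709 = -0.280785 + 0.726338 = 0.445553.
Q̄ = (S_0/π) × [bracket] = (1361/π) × 0.445553 = 193.02 W/m².
— Configuration B (ϕ=+34.6°):
Solar declination: sin δ = sin ε · sin L_s = sin 23.44° × sin 341.9° = -0.12358, so δ = -7.099°.
cos h₀ = −tan(+34.6°) tan(-7.099°) = 0.0859, h₀ = 1.4848 rad.
Bracket: h₀ sin ϕ sin δ + cos ϕ cos δ sin h₀ = 1.4848×0.56784×-0.12358 + 0.82314×0.99233×0.99630 = -0.104194 + 0.813804 = 0.709610.
Q̄ = (S_0/π) × [bracket] = (1361/π) × 0.709610 = 307.42 W/m².
Ratio Q̄_A / Q̄_B = 193.02 / 307.42 = 0.6279.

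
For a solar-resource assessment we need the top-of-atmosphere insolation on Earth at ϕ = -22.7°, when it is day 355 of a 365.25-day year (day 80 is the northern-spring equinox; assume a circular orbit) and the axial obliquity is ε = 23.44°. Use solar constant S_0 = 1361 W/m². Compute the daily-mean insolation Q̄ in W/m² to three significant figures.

Q̄ ≈ 477 W/m²

Solar longitude: L_s = 360° × (355 − 80)/365.25 = 271.047°.
sin δ = sin 23.44° × sin 271.047° = -0.39772, so δ = -23.436°.
cos h₀ = −tan(-22.7°) tan(-23.436°) = -0.1813, h₀ = 1.7531 rad.
Bracket: h₀ sin ϕ sin δ + cos ϕ cos δ sin h₀ = 1.7531×-0.38591×-0.39772 + 0.92254×0.91751×0.98342 = 0.269073 + 0.832406 = 1.101479.
Q̄ = (S_0/π) × [bracket] = (1361/π) × 1.101479 = 477.2 W/m².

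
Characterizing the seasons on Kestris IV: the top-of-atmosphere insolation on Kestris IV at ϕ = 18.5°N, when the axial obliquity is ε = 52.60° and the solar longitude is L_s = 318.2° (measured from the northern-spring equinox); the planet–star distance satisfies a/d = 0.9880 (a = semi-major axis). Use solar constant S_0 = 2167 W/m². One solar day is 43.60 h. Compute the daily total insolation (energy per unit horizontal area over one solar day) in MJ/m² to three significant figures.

59.0 MJ/m²

Solar declination: sin δ = sin ε · sin L_s = sin 52.60° × sin 318.2° = -0.52950, so δ = -31.972°.
cos h₀ = −tan(+18.5°) tan(-31.972°) = 0.2089, h₀ = 1.3604 rad.
Bracket: h₀ sin ϕ sin δ + cos ϕ cos δ sin h₀ = 1.3604×0.31730×-0.52950 + 0.94832×0.84831×0.97795 = -0.228561 + 0.786731 = 0.558170.
Inverse-square distance factor (a/d)² = 0.9880² = 0.976144.
Q̄ = (S_0/π) × 0.976144 × [bracket] = (2167/π) × 0.976144 × 0.558170 = 375.83 W/m².
Daily total = Q̄ × 43.60 h × 3600 s/h = 375.83 × 43.60 × 3600 / 10⁶ = 58.99 MJ/m².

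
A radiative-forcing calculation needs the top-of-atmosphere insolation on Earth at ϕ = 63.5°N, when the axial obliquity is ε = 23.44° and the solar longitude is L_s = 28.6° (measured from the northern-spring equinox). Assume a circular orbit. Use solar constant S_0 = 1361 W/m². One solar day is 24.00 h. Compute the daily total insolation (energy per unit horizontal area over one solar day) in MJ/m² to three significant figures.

Solar declination: sin δ = sin ε · sin L_s = sin 23.44° × sin 28.6° = 0.19042, so δ = +10.977°.
cos h₀ = −tan(+63.5°) tan(+10.977°) = -0.3890, h₀ = 1.9704 rad.
Bracket: h₀ sin ϕ sin δ + cos ϕ cos δ sin h₀ = 1.9704×0.89493×0.19042 + 0.44620×0.98170×0.92122 = 0.335781 + 0.403526 = 0.739307.
Q̄ = (S_0/π) × [bracket] = (1361/π) × 0.739307 = 320.28 W/m².
Daily total = Q̄ × 24.00 h × 3600 s/h = 320.28 × 24.00 × 3600 / 10⁶ = 27.67 MJ/m².

27.7 MJ/m²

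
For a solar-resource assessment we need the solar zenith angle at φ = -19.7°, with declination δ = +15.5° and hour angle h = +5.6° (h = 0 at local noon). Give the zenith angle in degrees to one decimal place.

cos θ_z = sin φ sin δ + cos φ cos δ cos h = -0.090085 + 0.902900 = 0.812815.
θ_z = arccos(0.812815) = 35.6°.

θ_z = 35.6°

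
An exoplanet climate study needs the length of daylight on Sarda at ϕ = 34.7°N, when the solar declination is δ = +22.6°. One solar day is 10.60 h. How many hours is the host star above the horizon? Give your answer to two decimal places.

cos h₀ = −tan ϕ · tan δ = −tan(+34.7°) × tan(+22.600°) = -0.2882, so h₀ = 1.8632 rad = 106.75°.
Daylight = 2h₀/(2π) × 10.60 h = (1.8632/π) × 10.60 = 6.29 h.

6.29 h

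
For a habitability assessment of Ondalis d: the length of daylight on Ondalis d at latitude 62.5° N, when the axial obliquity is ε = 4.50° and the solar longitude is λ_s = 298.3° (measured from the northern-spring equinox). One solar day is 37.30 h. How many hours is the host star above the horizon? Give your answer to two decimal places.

17.07 h

Solar declination: sin δ = sin ε · sin λ_s = sin 4.50° × sin 298.3° = -0.06908, so δ = -3.961°.
cos H₀ = −tan φ · tan δ = −tan(+62.5°) × tan(-3.961°) = 0.1330, so H₀ = 1.4374 rad = 82.36°.
Daylight = 2H₀/(2π) × 37.30 h = (1.4374/π) × 37.30 = 17.07 h.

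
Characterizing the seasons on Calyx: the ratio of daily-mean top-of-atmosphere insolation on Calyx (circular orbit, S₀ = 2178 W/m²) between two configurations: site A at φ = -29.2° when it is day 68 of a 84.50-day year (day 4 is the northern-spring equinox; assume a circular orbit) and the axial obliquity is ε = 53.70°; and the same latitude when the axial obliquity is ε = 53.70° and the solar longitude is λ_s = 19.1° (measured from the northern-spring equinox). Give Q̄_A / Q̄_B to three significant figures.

Q̄_A / Q̄_B ≈ 1.99

— Configuration A (φ=-29.2°):
Solar longitude: λ_s = 360° × (68 − 4)/84.50 = 272.663°.
sin δ = sin 53.70° × sin 272.663° = -0.80506, so δ = -53.616°.
cos H₀ = −tan(-29.2°) tan(-53.616°) = -0.7585, H₀ = 2.4318 rad.
Bracket: H₀ sin φ sin δ + cos φ cos δ sin H₀ = 2.4318×-0.48786×-0.80506 + 0.87292×0.59320×0.65169 = 0.955105 + 0.337456 = 1.292561.
Q̄ = (S₀/π) × [bracket] = (2178/π) × 1.292561 = 896.11 W/m².
— Configuration B (φ=-29.2°):
Solar declination: sin δ = sin ε · sin λ_s = sin 53.70° × sin 19.1° = 0.26371, so δ = +15.291°.
cos H₀ = −tan(-29.2°) tan(+15.291°) = 0.1528, H₀ = 1.4174 rad.
Bracket: H₀ sin φ sin δ + cos φ cos δ sin H₀ = 1.4174×-0.48786×0.26371 + 0.87292×0.96460×0.98826 = -0.182354 + 0.832133 = 0.649779.
Q̄ = (S₀/π) × [bracket] = (2178/π) × 0.649779 = 450.48 W/m².
Ratio Q̄_A / Q̄_B = 896.11 / 450.48 = 1.989.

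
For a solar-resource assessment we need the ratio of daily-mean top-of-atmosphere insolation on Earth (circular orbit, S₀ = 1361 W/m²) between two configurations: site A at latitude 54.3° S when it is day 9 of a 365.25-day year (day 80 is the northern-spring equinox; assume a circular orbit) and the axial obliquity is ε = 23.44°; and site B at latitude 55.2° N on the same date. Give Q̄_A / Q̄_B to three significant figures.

— Configuration A (φ=-54.3°):
Solar longitude: λ_s = 360° × (9 − 80)/365.25 = -69.979°, i.e. -69.979° + 360° = 290.021°.
sin δ = sin 23.44° × sin 290.021° = -0.37375, so δ = -21.947°.
cos H₀ = −tan(-54.3°) tan(-21.947°) = -0.5608, H₀ = 2.1661 rad.
Bracket: H₀ sin φ sin δ + cos φ cos δ sin H₀ = 2.1661×-0.81208×-0.37375 + 0.58354×0.92753×0.82797 = 0.657444 + 0.448139 = 1.105583.
Q̄ = (S₀/π) × [bracket] = (1361/π) × 1.105583 = 478.96 W/m².
— Configuration B (φ=+55.2°):
cos H₀ = −tan(+55.2°) tan(-21.947°) = 0.5798, H₀ = 0.9523 rad.
Bracket: H₀ sin φ sin δ + cos φ cos δ sin H₀ = 0.9523×0.82115×-0.37375 + 0.57071×0.92753×0.81478 = -0.292265 + 0.431304 = 0.139039.
Q̄ = (S₀/π) × [bracket] = (1361/π) × 0.139039 = 60.234 W/m².
Ratio Q̄_A / Q̄_B = 478.96 / 60.234 = 7.952.

Q̄_A / Q̄_B ≈ 7.95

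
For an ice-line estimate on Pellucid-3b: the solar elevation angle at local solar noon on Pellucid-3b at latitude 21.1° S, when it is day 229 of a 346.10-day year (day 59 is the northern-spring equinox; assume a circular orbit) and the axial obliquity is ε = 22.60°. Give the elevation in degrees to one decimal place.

Solar longitude: L_s = 360° × (229 − 59)/346.10 = 176.828°.
sin δ = sin 22.60° × sin 176.828° = 0.02127, so δ = +1.219°.
At local noon the hour angle is zero, so the zenith angle equals |ϕ − δ| = |-21.1° − (+1.219°)| = 22.319°.
Elevation = 90° − 22.319° = 67.7°.

67.7°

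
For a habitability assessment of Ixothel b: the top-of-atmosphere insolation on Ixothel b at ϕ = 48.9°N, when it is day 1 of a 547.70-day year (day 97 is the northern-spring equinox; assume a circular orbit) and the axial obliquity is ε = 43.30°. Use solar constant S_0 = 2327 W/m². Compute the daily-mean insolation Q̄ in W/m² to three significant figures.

Q̄ ≈ 14.0 W/m²

Solar longitude: L_s = 360° × (1 − 97)/547.70 = -63.100°, i.e. -63.100° + 360° = 296.900°.
sin δ = sin 43.30° × sin 296.900° = -0.61161, so δ = -37.706°.
cos h₀ = −tan(+48.9°) tan(-37.706°) = 0.8862, h₀ = 0.4818 rad.
Bracket: h₀ sin ϕ sin δ + cos ϕ cos δ sin h₀ = 0.4818×0.75356×-0.61161 + 0.65738×0.79116×0.46335 = -0.222054 + 0.240985 = 0.018931.
Q̄ = (S_0/π) × [bracket] = (2327/π) × 0.018931 = 14.02 W/m².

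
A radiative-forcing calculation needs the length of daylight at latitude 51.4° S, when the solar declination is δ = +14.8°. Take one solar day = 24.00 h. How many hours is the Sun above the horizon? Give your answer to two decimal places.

cos H₀ = −tan φ · tan δ = −tan(-51.4°) × tan(+14.800°) = 0.3310, so H₀ = 1.2335 rad = 70.67°.
Daylight = 2H₀/(2π) × 24.00 h = (1.2335/π) × 24.00 = 9.42 h.

9.42 h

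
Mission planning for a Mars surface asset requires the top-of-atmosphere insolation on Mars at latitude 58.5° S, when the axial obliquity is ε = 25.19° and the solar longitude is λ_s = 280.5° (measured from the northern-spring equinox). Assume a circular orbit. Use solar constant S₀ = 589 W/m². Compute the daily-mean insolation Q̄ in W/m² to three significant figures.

Solar declination: sin δ = sin ε · sin λ_s = sin 25.19° × sin 280.5° = -0.41849, so δ = -24.740°.
cos H₀ = −tan(-58.5°) tan(-24.740°) = -0.7519, H₀ = 2.4218 rad.
Bracket: H₀ sin φ sin δ + cos φ cos δ sin H₀ = 2.4218×-0.85264×-0.41849 + 0.52250×0.90822×0.65924 = 0.864150 + 0.312839 = 1.176989.
Q̄ = (S₀/π) × [bracket] = (589/π) × 1.176989 = 220.7 W/m².

Q̄ ≈ 221 W/m²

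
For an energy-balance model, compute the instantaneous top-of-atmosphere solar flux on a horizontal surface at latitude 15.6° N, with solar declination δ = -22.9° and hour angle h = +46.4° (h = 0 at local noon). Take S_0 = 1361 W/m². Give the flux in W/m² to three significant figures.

690 W/m²

cos θ_z = sin ϕ sin δ + cos ϕ cos δ cos h = -0.104643 + 0.611866 = 0.507223.
Flux = S_0 · cos θ_z = 1361 × 0.507223 = 690.3 W/m².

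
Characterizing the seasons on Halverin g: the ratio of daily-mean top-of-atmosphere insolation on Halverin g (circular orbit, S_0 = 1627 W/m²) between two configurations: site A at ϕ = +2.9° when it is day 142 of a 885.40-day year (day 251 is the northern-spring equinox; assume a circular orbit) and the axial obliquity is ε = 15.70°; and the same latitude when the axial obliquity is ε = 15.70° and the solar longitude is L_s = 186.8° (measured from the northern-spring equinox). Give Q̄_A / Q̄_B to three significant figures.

— Configuration A (ϕ=+2.9°):
Solar longitude: L_s = 360° × (142 − 251)/885.40 = -44.319°, i.e. -44.319° + 360° = 315.681°.
sin δ = sin 15.70° × sin 315.681° = -0.18906, so δ = -10.898°.
cos h₀ = −tan(+2.9°) tan(-10.898°) = 0.0098, h₀ = 1.5610 rad.
Bracket: h₀ sin ϕ sin δ + cos ϕ cos δ sin h₀ = 1.5610×0.05059×-0.18906 + 0.99872×0.98197×0.99995 = -0.014930 + 0.980664 = 0.965734.
Q̄ = (S_0/π) × [bracket] = (1627/π) × 0.965734 = 500.14 W/m².
— Configuration B (ϕ=+2.9°):
Solar declination: sin δ = sin ε · sin L_s = sin 15.70° × sin 186.8° = -0.03204, so δ = -1.836°.
cos h₀ = −tan(+2.9°) tan(-1.836°) = 0.0016, h₀ = 1.5692 rad.
Bracket: h₀ sin ϕ sin δ + cos ϕ cos δ sin h₀ = 1.5692×0.05059×-0.03204 + 0.99872×0.99949×1.00000 = -0.002544 + 0.998211 = 0.995667.
Q̄ = (S_0/π) × [bracket] = (1627/π) × 0.995667 = 515.65 W/m².
Ratio Q̄_A / Q̄_B = 500.14 / 515.65 = 0.9699.

Q̄_A / Q̄_B ≈ 0.970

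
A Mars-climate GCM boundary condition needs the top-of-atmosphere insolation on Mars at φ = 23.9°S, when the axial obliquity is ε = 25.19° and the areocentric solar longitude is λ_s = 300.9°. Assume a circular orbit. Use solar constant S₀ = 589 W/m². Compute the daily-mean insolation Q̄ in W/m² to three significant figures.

Q̄ ≈ 206 W/m²

sin δ = sin 25.19° × sin 300.9° = -0.36521, so δ = -21.421°.
cos H₀ = −tan(-23.9°) tan(-21.421°) = -0.1738, H₀ = 1.7455 rad.
Bracket: H₀ sin φ sin δ + cos φ cos δ sin H₀ = 1.7455×-0.40514×-0.36521 + 0.91425×0.93092×0.98477 = 0.258266 + 0.838131 = 1.096397.
Q̄ = (S₀/π) × [bracket] = (589/π) × 1.096397 = 205.6 W/m².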